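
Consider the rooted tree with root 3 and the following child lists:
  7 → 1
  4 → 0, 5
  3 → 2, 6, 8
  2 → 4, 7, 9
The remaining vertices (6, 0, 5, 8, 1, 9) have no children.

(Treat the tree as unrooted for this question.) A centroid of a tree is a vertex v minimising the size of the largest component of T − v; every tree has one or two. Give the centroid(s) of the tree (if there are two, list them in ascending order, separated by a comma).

2

If 2 is removed the pieces have sizes 3, 3, 2, 1, all ≤ ⌊10/2⌋ = 5.
No neighbour of 2 does as well, so 2 is the unique centroid.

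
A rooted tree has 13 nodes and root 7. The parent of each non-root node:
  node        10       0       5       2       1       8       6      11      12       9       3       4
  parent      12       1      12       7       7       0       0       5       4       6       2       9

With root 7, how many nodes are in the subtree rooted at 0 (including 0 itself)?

0's subtree: {0, 8, 6, 9, 4, 12, 10, 5, 11}, size 9.

9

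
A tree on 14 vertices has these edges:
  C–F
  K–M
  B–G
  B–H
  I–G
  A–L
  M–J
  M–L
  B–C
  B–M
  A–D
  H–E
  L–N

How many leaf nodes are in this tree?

Degree-1 nodes: D, E, F, I, J, K, N — 7 of them.

7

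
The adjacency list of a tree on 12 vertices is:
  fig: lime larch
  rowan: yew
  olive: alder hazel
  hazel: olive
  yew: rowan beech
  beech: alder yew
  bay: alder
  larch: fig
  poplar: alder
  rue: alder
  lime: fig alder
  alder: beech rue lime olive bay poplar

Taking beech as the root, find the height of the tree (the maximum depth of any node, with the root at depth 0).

4

The longest root-to-leaf path is beech → alder → lime → fig → larch (4 edges).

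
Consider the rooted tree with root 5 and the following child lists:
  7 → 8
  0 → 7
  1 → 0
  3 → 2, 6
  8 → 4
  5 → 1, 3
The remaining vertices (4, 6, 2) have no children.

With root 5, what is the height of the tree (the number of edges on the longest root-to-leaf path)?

4 sits deepest: 5-1-0-7-8-4 — 5 edges from the root.

5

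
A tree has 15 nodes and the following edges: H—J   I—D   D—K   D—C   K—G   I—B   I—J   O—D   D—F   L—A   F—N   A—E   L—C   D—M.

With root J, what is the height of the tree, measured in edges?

6

A deepest node is E, reached by J–I–D–C–L–A–E.
That path has 6 edges, so the height is 6.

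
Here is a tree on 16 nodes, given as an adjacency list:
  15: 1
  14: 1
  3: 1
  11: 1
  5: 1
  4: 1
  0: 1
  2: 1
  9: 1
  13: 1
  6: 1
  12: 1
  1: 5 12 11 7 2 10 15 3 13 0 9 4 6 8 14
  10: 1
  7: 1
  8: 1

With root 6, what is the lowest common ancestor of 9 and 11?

Ancestors of 9 (toward the root): 9, 1, 6.
Ancestors of 11: 11, 1, 6.
The deepest node appearing in both lists is 1.

1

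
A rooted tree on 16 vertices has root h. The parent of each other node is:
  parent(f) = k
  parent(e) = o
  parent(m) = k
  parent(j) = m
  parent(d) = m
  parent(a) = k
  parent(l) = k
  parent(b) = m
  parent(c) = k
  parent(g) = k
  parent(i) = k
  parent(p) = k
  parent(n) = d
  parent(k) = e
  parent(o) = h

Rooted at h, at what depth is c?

4

Path from h to c: h – o – e – k – c, which has 4 edges.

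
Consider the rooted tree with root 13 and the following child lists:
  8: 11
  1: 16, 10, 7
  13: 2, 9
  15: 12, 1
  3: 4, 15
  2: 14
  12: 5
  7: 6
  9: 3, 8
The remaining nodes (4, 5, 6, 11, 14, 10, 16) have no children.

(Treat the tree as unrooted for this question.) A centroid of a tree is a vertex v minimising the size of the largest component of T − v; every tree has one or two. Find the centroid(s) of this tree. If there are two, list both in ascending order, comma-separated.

Delete 15: the remaining components have sizes 8, 5, 2. Max 8 ≤ 8, so 15 is a centroid.
Its neighbour 3 also leaves a largest component of size 8, so both are centroids.

3, 15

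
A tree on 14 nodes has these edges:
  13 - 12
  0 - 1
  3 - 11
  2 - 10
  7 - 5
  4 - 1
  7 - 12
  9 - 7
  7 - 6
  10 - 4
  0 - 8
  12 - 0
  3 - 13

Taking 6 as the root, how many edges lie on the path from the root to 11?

5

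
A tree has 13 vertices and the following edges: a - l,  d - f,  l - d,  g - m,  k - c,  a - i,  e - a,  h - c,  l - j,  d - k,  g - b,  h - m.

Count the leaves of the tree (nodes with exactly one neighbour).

5

Exactly 5 nodes have a single neighbour: b, e, f, i, j.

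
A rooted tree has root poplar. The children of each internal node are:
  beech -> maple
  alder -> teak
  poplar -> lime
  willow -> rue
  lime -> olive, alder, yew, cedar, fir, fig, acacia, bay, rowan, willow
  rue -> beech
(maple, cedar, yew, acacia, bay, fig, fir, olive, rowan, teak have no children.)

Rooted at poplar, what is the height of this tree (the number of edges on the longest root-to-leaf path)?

maple sits deepest: poplar-lime-willow-rue-beech-maple — 5 edges from the root.

5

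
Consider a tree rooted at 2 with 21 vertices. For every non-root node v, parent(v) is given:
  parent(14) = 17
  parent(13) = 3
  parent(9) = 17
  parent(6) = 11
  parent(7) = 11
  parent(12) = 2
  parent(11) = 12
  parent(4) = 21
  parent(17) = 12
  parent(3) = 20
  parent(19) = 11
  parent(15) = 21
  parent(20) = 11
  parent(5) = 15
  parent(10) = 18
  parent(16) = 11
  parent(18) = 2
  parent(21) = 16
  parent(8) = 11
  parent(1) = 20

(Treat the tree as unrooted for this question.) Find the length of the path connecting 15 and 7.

4

Walking from 15: 15 – 21 – 16 – 11 – 7. Length 4.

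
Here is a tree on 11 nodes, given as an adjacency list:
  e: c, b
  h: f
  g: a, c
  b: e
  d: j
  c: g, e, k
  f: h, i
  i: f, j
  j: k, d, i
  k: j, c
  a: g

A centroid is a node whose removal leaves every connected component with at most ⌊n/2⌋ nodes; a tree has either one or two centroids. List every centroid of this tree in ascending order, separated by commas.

Delete k: the remaining components have sizes 5, 5. Max 5 ≤ 5, so k is a centroid.
No neighbour of k does as well, so k is the unique centroid.

k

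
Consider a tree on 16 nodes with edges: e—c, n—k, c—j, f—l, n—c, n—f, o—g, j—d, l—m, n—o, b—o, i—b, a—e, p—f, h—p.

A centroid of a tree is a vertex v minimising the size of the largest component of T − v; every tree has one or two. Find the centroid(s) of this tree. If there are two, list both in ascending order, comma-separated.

n

If n is removed the pieces have sizes 5, 5, 4, 1, all ≤ ⌊16/2⌋ = 8.
No neighbour of n does as well, so n is the unique centroid.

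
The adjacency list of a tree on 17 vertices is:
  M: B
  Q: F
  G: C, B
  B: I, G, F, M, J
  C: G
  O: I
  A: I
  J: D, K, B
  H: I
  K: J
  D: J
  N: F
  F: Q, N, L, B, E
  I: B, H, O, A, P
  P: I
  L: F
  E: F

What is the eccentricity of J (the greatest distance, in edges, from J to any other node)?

3

A farthest node from J is A (Q, L, C, N, P, H, O, E also at distance 3).
The path J – B – I – A has 3 edges.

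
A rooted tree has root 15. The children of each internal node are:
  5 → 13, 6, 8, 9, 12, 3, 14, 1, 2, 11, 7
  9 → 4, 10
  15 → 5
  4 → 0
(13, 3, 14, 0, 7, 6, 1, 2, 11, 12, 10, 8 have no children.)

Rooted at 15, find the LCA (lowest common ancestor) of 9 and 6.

9's ancestor chain is 9, 5, 15 and 6's is 6, 5, 15; they first meet at 5.

5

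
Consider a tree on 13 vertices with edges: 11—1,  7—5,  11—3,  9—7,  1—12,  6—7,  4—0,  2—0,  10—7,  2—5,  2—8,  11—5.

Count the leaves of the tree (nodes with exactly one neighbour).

7

Exactly 7 nodes have a single neighbour: 3, 4, 6, 8, 9, 10, 12.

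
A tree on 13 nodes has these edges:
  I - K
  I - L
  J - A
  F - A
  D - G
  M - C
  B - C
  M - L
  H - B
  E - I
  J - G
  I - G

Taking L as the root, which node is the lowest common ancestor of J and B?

Path J→root: J G I L; path B→root: B C M L.
First common node: L.

L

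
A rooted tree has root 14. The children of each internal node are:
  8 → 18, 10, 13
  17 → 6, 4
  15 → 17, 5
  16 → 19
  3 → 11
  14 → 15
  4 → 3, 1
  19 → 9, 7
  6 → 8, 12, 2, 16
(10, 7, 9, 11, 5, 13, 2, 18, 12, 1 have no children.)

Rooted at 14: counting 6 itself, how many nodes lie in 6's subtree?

11

The subtree rooted at 6 contains: 6, 16, 2, 8, 12, 19, 10, 18, 13, 7, 9 — 11 nodes.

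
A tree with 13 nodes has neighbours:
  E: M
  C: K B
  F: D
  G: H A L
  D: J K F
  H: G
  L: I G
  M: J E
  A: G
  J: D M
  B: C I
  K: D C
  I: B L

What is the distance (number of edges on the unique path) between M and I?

The path is M - J - D - K - C - B - I, which has 6 edges.

6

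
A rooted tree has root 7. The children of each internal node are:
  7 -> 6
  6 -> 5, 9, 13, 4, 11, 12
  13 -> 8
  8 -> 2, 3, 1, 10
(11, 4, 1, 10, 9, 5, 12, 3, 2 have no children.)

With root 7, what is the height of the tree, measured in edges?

4

3 sits deepest: 7-6-13-8-3 — 4 edges from the root.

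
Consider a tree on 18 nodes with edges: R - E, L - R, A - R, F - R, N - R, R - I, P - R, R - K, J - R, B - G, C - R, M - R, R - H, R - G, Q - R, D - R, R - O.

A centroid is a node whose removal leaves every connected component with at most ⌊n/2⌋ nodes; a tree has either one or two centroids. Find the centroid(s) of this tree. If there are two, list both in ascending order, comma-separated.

R

If R is removed the pieces have sizes 2, 1, 1, 1, 1, 1, 1, 1, 1, 1, 1, 1, 1, 1, 1, 1, all ≤ ⌊18/2⌋ = 9.
Every other node leaves some component of size > 9, so the centroid is unique.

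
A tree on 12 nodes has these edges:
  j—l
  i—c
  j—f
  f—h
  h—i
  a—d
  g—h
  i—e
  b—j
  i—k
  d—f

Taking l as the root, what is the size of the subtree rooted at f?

9

The subtree rooted at f contains: f, h, d, i, g, a, e, c, k — 9 nodes.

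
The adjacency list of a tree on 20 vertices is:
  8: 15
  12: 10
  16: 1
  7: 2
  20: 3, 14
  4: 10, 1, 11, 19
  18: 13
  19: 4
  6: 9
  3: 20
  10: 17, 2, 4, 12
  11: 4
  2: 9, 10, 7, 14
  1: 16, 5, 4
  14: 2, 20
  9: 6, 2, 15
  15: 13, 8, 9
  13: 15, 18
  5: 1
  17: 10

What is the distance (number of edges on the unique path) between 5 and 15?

5–1–4–10–2–9–15: 6 edges.

6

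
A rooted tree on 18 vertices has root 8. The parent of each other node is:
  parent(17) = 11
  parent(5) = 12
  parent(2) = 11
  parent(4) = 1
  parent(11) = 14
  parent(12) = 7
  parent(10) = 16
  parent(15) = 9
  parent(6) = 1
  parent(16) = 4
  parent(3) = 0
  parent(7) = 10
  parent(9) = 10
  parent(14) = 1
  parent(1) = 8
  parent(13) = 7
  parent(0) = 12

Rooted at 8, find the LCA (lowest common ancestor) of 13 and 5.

7

Ancestors of 13 (toward the root): 13, 7, 10, 16, 4, 1, 8.
Ancestors of 5: 5, 12, 7, 10, 16, 4, 1, 8.
The deepest node appearing in both lists is 7.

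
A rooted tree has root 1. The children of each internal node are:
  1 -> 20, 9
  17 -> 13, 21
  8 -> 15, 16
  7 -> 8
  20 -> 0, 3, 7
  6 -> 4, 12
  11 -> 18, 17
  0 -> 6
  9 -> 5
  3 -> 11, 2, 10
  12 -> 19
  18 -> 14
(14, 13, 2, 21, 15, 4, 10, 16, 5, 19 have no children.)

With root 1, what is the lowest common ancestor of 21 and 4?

20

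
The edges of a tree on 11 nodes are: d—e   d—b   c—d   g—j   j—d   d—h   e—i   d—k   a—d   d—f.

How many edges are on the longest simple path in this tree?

A longest path is i – e – d – j – g, with 4 edges.

4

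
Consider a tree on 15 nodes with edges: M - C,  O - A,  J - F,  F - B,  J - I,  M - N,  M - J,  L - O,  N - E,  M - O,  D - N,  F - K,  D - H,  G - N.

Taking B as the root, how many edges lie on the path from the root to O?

Climbing from O to the root: O–M–J–F–B. That's 4 steps.

4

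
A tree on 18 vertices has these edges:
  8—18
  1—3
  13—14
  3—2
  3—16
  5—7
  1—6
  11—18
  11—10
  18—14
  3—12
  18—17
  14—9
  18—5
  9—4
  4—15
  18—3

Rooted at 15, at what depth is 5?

Path from 15 to 5: 15 – 4 – 9 – 14 – 18 – 5, which has 5 edges.

5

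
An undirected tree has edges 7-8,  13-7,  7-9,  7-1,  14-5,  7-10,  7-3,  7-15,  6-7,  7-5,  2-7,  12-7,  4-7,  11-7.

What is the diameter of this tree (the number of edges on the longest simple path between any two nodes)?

3

A longest path is 14 – 5 – 7 – 12, with 3 edges.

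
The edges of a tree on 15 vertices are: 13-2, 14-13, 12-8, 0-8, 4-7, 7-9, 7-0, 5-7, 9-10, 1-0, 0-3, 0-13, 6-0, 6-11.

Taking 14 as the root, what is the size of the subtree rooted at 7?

5

The subtree rooted at 7 contains: 7, 5, 9, 4, 10 — 5 nodes.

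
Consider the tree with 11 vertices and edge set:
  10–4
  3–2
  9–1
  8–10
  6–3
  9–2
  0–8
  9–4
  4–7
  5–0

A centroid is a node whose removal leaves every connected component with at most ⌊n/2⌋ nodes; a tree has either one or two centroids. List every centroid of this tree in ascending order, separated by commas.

Removing 4 splits the tree into components of sizes 5, 4, 1; the largest is 5 ≤ ⌊11/2⌋ = 5.
Every other node leaves some component of size > 5, so the centroid is unique.

4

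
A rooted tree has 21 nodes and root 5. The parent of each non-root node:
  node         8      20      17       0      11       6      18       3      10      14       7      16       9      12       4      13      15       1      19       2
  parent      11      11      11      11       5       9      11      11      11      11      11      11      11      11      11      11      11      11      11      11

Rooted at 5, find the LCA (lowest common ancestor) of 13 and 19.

11

Path 13→root: 13 11 5; path 19→root: 19 11 5.
First common node: 11.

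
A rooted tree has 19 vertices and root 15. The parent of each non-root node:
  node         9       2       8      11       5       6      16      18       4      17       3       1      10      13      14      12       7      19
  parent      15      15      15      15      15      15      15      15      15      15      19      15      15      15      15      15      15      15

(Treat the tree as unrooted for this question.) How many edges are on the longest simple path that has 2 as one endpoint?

Distances from 2 peak at 3, attained at 3.
2-15-19-3

3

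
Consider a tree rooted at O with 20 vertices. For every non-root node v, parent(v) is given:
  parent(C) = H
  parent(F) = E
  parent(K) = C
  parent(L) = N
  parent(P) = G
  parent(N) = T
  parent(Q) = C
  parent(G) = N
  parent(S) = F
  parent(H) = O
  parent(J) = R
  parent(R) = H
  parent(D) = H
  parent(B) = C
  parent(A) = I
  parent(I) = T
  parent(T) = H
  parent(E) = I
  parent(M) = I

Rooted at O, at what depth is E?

4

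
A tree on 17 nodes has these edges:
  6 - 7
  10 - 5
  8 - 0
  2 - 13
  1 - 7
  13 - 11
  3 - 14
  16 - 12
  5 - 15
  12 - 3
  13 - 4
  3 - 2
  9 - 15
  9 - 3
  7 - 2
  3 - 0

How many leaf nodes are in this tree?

8

The leaves are 1, 4, 6, 8, 10, 11, 14, 16.
That is 8 leaves.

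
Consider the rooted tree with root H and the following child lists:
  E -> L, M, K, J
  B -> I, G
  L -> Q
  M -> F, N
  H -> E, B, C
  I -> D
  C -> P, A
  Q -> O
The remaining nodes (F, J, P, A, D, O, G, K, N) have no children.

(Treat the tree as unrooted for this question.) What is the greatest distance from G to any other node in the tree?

6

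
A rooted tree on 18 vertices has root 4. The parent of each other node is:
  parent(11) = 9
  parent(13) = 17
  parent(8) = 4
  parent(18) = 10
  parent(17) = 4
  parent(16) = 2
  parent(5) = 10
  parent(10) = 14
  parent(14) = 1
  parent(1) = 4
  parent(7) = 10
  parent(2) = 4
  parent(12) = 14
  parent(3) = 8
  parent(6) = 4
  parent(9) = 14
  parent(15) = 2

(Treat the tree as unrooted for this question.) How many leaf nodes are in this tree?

10

Exactly 10 nodes have a single neighbour: 3, 5, 6, 7, 11, 12, 13, 15, 16, 18.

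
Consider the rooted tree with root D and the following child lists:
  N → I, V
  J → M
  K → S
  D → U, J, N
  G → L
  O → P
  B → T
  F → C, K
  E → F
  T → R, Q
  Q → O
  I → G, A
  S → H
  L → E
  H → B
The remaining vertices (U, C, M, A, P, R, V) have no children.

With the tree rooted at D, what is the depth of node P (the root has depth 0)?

14

Climbing from P to the root: P – O – Q – T – B – H – S – K – F – E – L – G – I – N – D. That's 14 steps.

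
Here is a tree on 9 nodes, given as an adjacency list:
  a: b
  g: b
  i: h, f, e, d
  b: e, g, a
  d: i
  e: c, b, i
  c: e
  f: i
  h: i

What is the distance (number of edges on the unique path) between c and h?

3

The path is c – e – i – h, which has 3 edges.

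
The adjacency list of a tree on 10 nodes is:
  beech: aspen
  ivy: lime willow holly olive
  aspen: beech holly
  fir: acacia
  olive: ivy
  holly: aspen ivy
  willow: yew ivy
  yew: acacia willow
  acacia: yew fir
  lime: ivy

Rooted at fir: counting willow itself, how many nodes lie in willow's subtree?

7

Descendants of willow (including itself): willow, ivy, holly, lime, olive, aspen, beech. That's 7.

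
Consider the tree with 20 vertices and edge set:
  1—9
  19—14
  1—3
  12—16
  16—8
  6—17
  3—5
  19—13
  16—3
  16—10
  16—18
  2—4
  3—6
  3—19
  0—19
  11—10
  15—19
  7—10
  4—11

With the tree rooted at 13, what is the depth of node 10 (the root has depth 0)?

4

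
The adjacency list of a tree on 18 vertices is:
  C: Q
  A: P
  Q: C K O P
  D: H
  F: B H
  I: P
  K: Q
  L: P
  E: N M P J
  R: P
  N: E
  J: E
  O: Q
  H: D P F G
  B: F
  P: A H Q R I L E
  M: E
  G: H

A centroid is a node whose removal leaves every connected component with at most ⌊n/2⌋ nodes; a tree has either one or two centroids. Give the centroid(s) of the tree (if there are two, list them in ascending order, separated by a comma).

P

Delete P: the remaining components have sizes 5, 4, 4, 1, 1, 1, 1. Max 5 ≤ 9, so P is a centroid.
No neighbour of P does as well, so P is the unique centroid.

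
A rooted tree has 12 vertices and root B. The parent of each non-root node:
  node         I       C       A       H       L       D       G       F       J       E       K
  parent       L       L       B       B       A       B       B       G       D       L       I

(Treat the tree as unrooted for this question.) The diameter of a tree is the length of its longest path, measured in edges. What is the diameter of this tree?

6

Starting from K, a farthest node is J at distance 6.
One longest path: K-I-L-A-B-D-J.
So the diameter is 6.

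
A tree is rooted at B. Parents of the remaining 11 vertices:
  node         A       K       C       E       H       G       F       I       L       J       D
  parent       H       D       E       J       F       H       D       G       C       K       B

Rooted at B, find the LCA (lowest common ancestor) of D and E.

D

D's ancestor chain is D, B and E's is E, J, K, D, B; they first meet at D.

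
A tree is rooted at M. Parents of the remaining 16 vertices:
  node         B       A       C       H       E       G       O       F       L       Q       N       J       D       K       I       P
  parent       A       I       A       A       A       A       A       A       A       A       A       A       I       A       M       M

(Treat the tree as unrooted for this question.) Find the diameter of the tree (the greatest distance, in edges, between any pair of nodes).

4

Starting from P, a farthest node is B at distance 4.
One longest path: P-M-I-A-B.
So the diameter is 4.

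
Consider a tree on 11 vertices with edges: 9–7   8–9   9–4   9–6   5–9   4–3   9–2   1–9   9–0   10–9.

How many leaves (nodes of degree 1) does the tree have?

9

Exactly 9 nodes have a single neighbour: 0, 1, 2, 3, 5, 6, 7, 8, 10.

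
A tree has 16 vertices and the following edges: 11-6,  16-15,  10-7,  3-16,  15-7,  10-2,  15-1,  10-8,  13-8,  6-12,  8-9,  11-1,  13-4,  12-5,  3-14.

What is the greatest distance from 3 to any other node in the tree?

Distances from 3 peak at 7, attained at 4 (5 also at distance 7).
3–16–15–7–10–8–13–4

7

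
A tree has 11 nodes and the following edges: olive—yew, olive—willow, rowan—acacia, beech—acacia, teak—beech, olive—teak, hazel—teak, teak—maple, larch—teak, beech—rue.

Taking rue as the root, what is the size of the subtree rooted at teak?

7

The subtree rooted at teak contains: teak, larch, olive, maple, hazel, yew, willow — 7 nodes.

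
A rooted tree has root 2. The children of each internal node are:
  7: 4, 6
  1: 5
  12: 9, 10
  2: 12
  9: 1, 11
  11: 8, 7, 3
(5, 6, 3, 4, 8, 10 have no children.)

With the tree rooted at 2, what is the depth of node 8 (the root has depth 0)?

Climbing from 8 to the root: 8 – 11 – 9 – 12 – 2. That's 4 steps.

4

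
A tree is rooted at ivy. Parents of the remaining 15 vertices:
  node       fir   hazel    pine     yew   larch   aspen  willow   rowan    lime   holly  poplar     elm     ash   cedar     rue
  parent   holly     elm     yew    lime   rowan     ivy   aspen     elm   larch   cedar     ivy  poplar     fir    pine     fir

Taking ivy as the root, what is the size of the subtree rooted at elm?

12

elm's subtree: {elm, rowan, hazel, larch, lime, yew, pine, cedar, holly, fir, rue, ash}, size 12.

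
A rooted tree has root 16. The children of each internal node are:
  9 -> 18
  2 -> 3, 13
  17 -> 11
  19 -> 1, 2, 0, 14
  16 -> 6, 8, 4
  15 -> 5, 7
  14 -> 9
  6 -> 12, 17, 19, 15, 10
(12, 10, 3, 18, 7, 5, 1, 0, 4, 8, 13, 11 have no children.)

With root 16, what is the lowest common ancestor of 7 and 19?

6

7's ancestor chain is 7, 15, 6, 16 and 19's is 19, 6, 16; they first meet at 6.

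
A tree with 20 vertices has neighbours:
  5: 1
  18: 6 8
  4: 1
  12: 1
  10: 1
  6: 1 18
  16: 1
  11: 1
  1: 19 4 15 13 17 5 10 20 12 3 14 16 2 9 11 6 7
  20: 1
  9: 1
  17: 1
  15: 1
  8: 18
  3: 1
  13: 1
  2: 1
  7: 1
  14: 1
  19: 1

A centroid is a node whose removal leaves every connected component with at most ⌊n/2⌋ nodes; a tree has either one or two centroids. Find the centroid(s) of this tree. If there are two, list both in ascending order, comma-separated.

1

If 1 is removed the pieces have sizes 3, 1, 1, 1, 1, 1, 1, 1, 1, 1, 1, 1, 1, 1, 1, 1, 1, all ≤ ⌊20/2⌋ = 10.
No neighbour of 1 does as well, so 1 is the unique centroid.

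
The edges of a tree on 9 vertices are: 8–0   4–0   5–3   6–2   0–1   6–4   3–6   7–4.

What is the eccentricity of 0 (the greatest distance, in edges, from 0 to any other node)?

4

The node farthest from 0 is 5, via 0–4–6–3–5 — 4 edges.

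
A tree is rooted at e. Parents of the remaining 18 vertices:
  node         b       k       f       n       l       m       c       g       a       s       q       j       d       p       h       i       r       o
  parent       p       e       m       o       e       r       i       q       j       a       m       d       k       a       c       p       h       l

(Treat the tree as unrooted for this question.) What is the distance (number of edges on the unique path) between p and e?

5

p–a–j–d–k–e: 5 edges.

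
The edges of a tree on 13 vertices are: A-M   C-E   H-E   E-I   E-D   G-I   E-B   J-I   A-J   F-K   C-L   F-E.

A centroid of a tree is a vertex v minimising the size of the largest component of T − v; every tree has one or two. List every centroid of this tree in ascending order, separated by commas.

E

Delete E: the remaining components have sizes 5, 2, 2, 1, 1, 1. Max 5 ≤ 6, so E is a centroid.
Every other node leaves some component of size > 6, so the centroid is unique.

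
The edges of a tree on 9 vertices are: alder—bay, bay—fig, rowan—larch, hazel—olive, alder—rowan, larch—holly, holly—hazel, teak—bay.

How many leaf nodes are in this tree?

3

Degree-1 nodes: fig, olive, teak — 3 of them.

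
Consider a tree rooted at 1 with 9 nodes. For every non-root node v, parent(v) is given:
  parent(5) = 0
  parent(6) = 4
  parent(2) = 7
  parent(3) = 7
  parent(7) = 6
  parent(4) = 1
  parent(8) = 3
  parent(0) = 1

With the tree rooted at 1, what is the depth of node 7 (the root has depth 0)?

3

1 → 4 → 6 → 7 — 3 edges.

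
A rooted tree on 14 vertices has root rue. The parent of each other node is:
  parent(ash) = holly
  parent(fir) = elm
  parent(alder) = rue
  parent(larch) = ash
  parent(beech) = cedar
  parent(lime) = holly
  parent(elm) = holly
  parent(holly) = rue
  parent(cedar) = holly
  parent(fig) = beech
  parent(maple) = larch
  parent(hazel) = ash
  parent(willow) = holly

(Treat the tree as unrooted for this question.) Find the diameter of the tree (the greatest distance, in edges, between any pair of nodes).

6

A longest path is fig - beech - cedar - holly - ash - larch - maple, with 6 edges.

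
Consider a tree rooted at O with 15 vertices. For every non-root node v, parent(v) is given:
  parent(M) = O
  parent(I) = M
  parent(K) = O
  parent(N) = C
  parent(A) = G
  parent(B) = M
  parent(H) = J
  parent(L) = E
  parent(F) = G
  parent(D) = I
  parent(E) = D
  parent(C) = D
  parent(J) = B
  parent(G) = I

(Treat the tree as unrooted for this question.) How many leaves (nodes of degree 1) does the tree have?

Exactly 6 nodes have a single neighbour: A, F, H, K, L, N.

6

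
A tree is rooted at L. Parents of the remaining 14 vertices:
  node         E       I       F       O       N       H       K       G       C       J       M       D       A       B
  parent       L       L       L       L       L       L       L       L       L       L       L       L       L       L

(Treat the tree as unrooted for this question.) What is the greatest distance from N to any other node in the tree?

2

Distances from N peak at 2, attained at A (D, J, H, M, F, K, I, G, O, E, C, B also at distance 2).
N–L–A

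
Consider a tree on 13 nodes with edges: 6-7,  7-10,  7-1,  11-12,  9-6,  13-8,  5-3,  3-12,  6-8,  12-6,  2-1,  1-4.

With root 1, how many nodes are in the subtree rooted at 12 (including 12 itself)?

4

12's subtree: {12, 3, 11, 5}, size 4.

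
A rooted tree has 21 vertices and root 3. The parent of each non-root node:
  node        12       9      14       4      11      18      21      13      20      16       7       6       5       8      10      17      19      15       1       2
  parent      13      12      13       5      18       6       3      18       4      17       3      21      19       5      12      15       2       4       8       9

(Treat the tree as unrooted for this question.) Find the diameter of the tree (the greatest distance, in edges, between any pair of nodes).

14

A longest path is 7 - 3 - 21 - 6 - 18 - 13 - 12 - 9 - 2 - 19 - 5 - 4 - 15 - 17 - 16, with 14 edges.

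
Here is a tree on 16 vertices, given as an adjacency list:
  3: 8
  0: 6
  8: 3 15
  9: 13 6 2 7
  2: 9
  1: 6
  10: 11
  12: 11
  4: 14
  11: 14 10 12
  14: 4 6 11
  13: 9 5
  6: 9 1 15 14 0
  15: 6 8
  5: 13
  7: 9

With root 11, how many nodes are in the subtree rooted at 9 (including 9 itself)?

Descendants of 9 (including itself): 9, 13, 2, 7, 5. That's 5.

5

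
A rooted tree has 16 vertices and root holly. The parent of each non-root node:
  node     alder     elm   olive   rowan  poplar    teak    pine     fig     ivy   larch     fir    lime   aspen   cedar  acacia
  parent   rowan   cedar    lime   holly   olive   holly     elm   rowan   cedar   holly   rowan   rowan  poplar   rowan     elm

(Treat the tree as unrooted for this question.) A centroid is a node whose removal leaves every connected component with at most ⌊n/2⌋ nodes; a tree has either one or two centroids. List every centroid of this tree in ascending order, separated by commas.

rowan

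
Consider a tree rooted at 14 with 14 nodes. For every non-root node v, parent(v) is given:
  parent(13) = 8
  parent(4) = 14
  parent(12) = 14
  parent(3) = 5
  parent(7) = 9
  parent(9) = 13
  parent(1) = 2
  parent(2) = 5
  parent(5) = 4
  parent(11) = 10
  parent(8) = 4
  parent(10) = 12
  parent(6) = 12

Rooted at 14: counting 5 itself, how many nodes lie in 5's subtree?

4

5's subtree: {5, 3, 2, 1}, size 4.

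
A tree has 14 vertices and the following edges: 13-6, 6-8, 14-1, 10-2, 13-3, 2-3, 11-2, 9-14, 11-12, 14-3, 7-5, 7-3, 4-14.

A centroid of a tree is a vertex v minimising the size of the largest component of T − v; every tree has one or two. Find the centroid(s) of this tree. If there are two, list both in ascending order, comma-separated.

If 3 is removed the pieces have sizes 4, 4, 3, 2, all ≤ ⌊14/2⌋ = 7.
Every other node leaves some component of size > 7, so the centroid is unique.

3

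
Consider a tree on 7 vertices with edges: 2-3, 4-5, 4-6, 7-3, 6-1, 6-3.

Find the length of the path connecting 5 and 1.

3

Walking from 5: 5 - 4 - 6 - 1. Length 3.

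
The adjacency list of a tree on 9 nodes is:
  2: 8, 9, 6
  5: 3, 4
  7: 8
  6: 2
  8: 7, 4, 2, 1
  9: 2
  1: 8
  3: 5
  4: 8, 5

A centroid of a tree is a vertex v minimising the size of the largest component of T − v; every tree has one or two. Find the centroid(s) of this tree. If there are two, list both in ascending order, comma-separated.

Delete 8: the remaining components have sizes 3, 3, 1, 1. Max 3 ≤ 4, so 8 is a centroid.
Every other node leaves some component of size > 4, so the centroid is unique.

8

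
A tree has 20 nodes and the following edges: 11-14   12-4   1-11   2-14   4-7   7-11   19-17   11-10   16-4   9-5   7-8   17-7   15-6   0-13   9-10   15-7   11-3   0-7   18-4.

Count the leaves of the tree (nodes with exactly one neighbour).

11

The leaves are 1, 2, 3, 5, 6, 8, 12, 13, 16, 18, 19.
That is 11 leaves.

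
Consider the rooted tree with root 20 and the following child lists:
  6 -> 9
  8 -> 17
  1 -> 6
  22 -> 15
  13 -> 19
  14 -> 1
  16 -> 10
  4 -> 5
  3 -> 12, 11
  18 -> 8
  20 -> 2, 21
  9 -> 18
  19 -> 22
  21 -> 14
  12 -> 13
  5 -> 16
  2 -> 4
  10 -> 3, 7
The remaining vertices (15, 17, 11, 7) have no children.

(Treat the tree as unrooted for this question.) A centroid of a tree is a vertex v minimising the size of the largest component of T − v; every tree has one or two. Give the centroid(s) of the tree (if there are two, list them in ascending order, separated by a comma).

Delete 5: the remaining components have sizes 11, 10. Max 11 ≤ 11, so 5 is a centroid.
4 is adjacent to 5 and is also a centroid (the largest component after removing it is likewise 11).

4, 5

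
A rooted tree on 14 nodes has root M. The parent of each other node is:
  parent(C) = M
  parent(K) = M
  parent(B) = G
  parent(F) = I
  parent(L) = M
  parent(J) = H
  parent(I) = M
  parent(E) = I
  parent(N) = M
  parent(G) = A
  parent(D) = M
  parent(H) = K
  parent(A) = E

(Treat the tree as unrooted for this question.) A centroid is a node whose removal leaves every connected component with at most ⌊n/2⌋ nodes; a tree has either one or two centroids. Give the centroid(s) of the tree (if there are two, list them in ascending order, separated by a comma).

M

Removing M splits the tree into components of sizes 6, 3, 1, 1, 1, 1; the largest is 6 ≤ ⌊14/2⌋ = 7.
Every other node leaves some component of size > 7, so the centroid is unique.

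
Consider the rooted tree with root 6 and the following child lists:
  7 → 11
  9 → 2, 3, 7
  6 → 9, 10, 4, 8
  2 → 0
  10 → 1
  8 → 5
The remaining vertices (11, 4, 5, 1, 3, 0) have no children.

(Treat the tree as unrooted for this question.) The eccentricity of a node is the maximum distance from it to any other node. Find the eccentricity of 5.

A farthest node from 5 is 0 (11 also at distance 5).
The path 5 – 8 – 6 – 9 – 2 – 0 has 5 edges.

5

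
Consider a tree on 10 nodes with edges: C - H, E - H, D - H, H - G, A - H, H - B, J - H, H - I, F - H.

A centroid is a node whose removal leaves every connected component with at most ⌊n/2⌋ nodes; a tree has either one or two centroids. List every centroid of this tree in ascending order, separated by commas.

H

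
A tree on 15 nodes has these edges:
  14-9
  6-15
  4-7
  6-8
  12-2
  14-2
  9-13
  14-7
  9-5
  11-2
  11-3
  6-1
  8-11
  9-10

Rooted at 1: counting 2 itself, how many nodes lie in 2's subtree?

Descendants of 2 (including itself): 2, 14, 12, 9, 7, 10, 5, 13, 4. That's 9.

9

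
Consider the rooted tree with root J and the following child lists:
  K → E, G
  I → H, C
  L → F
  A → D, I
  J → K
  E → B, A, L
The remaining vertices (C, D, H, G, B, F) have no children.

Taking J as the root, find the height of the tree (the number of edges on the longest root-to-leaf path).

The longest root-to-leaf path is J-K-E-A-I-C (5 edges).

5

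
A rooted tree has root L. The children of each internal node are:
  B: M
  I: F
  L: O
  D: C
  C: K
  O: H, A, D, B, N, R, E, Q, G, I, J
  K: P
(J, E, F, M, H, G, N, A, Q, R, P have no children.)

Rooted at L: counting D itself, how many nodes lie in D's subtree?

Descendants of D (including itself): D, C, K, P. That's 4.

4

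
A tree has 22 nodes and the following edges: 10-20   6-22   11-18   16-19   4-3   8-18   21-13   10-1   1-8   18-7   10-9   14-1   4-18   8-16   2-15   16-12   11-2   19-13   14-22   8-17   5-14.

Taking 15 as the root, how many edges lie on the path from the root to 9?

7

Path from 15 to 9: 15 – 2 – 11 – 18 – 8 – 1 – 10 – 9, which has 7 edges.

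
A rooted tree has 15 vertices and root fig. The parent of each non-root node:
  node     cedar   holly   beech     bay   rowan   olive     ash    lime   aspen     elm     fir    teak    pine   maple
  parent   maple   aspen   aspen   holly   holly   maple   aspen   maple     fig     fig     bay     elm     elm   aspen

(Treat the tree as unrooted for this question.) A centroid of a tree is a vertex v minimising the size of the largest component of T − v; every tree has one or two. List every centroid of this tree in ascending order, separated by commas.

aspen

Delete aspen: the remaining components have sizes 4, 4, 4, 1, 1. Max 4 ≤ 7, so aspen is a centroid.
No neighbour of aspen does as well, so aspen is the unique centroid.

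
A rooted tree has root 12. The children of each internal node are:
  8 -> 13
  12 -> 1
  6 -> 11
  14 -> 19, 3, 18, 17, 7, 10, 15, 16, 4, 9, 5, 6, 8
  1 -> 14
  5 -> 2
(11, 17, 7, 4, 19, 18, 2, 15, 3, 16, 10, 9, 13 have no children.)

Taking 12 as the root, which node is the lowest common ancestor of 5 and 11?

14

Path 5→root: 5 14 1 12; path 11→root: 11 6 14 1 12.
First common node: 14.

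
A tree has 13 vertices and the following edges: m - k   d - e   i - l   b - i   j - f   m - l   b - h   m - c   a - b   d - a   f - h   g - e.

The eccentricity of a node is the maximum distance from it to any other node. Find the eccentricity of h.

5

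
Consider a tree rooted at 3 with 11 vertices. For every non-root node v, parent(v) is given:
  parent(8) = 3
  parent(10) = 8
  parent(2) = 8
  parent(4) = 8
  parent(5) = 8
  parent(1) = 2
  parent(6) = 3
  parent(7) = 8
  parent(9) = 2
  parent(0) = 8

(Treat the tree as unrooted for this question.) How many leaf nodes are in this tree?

8

Degree-1 nodes: 0, 1, 4, 5, 6, 7, 9, 10 — 8 of them.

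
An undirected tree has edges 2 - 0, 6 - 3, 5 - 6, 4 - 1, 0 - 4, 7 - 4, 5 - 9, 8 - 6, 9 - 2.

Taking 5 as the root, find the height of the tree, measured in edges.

5

The longest root-to-leaf path is 5–9–2–0–4–7 (5 edges).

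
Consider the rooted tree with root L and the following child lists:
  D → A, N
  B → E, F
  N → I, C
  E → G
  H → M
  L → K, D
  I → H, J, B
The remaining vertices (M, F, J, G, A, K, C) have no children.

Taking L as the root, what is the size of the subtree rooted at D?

D's subtree: {D, N, A, I, C, J, H, B, M, E, F, G}, size 12.

12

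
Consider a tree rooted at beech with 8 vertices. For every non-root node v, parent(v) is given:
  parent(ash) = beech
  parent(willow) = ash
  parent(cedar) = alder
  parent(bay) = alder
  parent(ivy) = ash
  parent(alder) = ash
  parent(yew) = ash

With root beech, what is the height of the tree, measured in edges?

3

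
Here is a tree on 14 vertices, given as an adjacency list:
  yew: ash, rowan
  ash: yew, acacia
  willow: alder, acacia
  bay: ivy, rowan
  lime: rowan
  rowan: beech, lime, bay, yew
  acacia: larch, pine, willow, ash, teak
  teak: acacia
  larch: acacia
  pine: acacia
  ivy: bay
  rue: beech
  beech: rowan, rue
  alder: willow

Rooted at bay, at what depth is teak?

5

Path from bay to teak: bay – rowan – yew – ash – acacia – teak, which has 5 edges.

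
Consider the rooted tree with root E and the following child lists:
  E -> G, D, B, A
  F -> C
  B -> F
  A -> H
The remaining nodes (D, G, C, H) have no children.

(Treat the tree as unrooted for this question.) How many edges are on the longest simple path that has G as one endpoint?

4

A farthest node from G is C.
The path G – E – B – F – C has 4 edges.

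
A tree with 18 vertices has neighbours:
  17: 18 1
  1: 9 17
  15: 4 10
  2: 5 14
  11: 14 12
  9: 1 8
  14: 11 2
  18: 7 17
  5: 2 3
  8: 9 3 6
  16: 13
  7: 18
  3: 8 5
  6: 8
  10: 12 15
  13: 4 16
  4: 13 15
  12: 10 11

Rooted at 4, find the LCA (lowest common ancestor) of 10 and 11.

Ancestors of 10 (toward the root): 10, 15, 4.
Ancestors of 11: 11, 12, 10, 15, 4.
The deepest node appearing in both lists is 10.

10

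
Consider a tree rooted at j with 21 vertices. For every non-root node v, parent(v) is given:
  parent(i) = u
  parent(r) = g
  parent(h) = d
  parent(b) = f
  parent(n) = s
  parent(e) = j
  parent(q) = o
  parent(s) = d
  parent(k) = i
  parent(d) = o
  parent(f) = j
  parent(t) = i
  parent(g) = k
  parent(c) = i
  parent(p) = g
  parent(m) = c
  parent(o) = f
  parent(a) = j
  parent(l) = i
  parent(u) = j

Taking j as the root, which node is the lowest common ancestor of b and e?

j

b's ancestor chain is b, f, j and e's is e, j; they first meet at j.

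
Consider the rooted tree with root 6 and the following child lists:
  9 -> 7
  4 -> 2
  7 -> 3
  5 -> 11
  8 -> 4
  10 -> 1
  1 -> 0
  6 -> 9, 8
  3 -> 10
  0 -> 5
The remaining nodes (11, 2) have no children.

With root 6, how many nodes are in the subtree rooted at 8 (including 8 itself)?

8's subtree: {8, 4, 2}, size 3.

3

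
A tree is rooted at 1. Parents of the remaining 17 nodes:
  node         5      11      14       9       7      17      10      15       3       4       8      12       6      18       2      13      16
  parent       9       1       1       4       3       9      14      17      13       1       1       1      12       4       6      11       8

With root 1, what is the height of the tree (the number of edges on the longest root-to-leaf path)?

7 sits deepest: 1 – 11 – 13 – 3 – 7 — 4 edges from the root.

4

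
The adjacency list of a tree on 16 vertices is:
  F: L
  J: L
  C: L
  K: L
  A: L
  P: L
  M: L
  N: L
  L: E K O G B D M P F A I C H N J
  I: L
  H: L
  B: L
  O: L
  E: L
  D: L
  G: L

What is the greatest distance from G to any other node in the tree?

2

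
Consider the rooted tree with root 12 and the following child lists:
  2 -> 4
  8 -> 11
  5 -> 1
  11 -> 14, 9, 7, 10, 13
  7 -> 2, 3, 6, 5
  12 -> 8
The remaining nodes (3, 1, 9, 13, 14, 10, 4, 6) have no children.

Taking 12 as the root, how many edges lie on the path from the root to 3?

4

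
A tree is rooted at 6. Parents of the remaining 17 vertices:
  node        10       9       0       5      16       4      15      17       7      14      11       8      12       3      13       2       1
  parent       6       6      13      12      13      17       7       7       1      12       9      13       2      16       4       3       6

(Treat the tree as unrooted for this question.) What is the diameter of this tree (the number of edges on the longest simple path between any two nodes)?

BFS from 11 reaches 5 last, at distance 12; BFS from 5 confirms no node is farther.
Path: 11–9–6–1–7–17–4–13–16–3–2–12–5.

12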